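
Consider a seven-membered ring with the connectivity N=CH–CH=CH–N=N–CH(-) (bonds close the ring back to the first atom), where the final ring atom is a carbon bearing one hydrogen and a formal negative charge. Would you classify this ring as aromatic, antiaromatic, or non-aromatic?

Antiaromatic

Check conjugation: the double-bond atoms are sp², each contributing one p electron; each sp² =N– keeps its lone pair in-plane and puts one electron into the π system; the carbanion's lone pair occupies the p orbital — every position has a p orbital, so the cyclic π system is continuous.
π-electron count: 3 × 2 = 6 from the double-bond units + 2 from the CH(-) atom = 8.
8 = 4(2); a planar, fully conjugated 4n system is antiaromatic.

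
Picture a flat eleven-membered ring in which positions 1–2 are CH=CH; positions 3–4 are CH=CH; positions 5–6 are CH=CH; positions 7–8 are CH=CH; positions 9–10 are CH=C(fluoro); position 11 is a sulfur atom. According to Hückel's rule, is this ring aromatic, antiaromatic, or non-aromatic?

Antiaromatic

The p orbitals form a continuous loop: each doubly-bonded ring atom is sp² with one p-orbital electron; the sulfur donates one lone pair from its p orbital. The ring is fully conjugated.
Adding the contributions, 5 × 2 = 10 from the double-bond units + 2 from the S atom = 12.
A 4n π count (12, n = 3) in a planar conjugated ring means antiaromatic.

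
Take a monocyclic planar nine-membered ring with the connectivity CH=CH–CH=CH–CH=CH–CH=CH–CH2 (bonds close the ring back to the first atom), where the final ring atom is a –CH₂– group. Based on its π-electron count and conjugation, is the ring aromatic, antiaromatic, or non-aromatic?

Non-aromatic

Because the tetrahedral CH₂ carbon is sp³ and has no p orbital in the ring π system at the CH2 position, the π system cannot extend all the way around the ring.
Without a continuous loop of overlapping p orbitals the Hückel electron count never comes into play.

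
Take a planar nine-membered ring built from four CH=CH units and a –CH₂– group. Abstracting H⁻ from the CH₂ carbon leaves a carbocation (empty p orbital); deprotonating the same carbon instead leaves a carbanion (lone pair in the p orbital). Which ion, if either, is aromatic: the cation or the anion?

The anion

In either ion the ring is fully conjugated: every atom, including the new sp² carbon, supplies a p orbital.
Cation: 4 × 2 + 0 = 8 π electrons → 4(2), antiaromatic.
Anion: 4 × 2 + 2 = 10 π electrons → 4(2)+2, aromatic.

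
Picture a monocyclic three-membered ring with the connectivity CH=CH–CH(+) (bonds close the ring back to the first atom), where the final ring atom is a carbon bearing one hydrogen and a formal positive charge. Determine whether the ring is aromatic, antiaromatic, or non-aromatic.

Aromatic

Every ring atom contributes a p orbital perpendicular to the ring (the double-bond atoms are sp², each contributing one p electron; the carbocation has an empty p orbital), so the π system is cyclic and fully conjugated.
π-electron count: 1 × 2 = 2 from the double-bond unit + 0 from the CH(+) atom = 2.
Since 2 = 4·0 + 2, the ring meets the 4n+2 criterion.
This is the cyclopropenyl cation.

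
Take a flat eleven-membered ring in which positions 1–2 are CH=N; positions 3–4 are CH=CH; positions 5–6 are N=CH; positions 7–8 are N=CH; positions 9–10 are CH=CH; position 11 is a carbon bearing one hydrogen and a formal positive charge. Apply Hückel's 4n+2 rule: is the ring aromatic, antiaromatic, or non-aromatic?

The p orbitals form a continuous loop: each doubly-bonded ring atom is sp² with one p-orbital electron; each sp² =N– keeps its lone pair in-plane and puts one electron into the π system; the carbocation has an empty p orbital. The ring is fully conjugated.
π-electron count: 5 × 2 = 10 from the double-bond units + 0 from the CH(+) atom = 10.
That gives a 4n+2 count (10, n = 2).

Aromatic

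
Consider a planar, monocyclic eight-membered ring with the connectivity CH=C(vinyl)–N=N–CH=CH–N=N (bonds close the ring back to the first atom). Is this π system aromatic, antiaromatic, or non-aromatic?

Antiaromatic

Every ring atom contributes a p orbital perpendicular to the ring (the double-bond atoms are sp², each contributing one p electron; each =N– nitrogen is pyridine-type (lone pair in the sp² plane, one electron in the p orbital)), so the π system is cyclic and fully conjugated.
Tallying contributions gives 4 × 2 = 8 from the 4 double-bond units.
With 8 = 4·2 π electrons, Hückel's rule classifies the planar ring as antiaromatic.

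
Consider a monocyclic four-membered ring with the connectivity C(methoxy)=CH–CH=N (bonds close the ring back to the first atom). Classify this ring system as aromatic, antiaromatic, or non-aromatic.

The p orbitals form a continuous loop: each doubly-bonded ring atom is sp² with one p-orbital electron; the doubly-bonded nitrogens are pyridine-type — their lone pairs lie in the ring plane, leaving one electron in the p orbital. The ring is fully conjugated.
Tallying contributions gives 2 × 2 = 4 from the 2 double-bond units.
4 = 4(1); a planar, fully conjugated 4n system is antiaromatic.

Antiaromatic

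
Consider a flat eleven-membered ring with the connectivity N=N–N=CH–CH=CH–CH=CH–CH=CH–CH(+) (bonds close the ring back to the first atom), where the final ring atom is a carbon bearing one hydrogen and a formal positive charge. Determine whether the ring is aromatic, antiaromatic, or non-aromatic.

Check conjugation: every atom in a ring double bond is sp² and brings one electron to the p orbital; the doubly-bonded nitrogens are pyridine-type — their lone pairs lie in the ring plane, leaving one electron in the p orbital; the carbocation has an empty p orbital — every position has a p orbital, so the cyclic π system is continuous.
π-electron count: 5 × 2 = 10 from the double-bond units + 0 from the CH(+) atom = 10.
10 = 4(2) + 2, which satisfies Hückel's 4n+2 rule.

Aromatic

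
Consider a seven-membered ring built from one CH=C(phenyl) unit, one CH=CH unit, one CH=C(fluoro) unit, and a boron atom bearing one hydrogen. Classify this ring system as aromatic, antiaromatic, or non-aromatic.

Every ring atom contributes a p orbital perpendicular to the ring (every atom in a ring double bond is sp² and brings one electron to the p orbital; the boron has an empty p orbital), so the π system is cyclic and fully conjugated.
Tallying contributions gives 3 × 2 = 6 from the double-bond units + 0 from the BH atom = 6.
Since 6 = 4·1 + 2, the ring meets the 4n+2 criterion.

Aromatic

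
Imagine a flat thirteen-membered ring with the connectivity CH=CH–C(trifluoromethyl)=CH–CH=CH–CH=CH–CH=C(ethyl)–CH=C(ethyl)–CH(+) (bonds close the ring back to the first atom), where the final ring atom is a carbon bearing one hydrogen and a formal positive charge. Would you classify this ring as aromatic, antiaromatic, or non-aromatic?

Check conjugation: the double-bond atoms are sp², each contributing one p electron; the carbocation has an empty p orbital — every position has a p orbital, so the cyclic π system is continuous.
Counting π electrons: 6 × 2 = 12 from the double-bond units + 0 from the CH(+) atom = 12.
12 = 4(3); a planar, fully conjugated 4n system is antiaromatic.

Antiaromatic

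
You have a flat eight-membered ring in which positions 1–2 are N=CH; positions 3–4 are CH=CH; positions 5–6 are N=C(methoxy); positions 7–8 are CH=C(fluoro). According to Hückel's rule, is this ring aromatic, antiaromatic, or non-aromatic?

Antiaromatic

Check conjugation: the double-bond atoms are sp², each contributing one p electron; the doubly-bonded nitrogens are pyridine-type — their lone pairs lie in the ring plane, leaving one electron in the p orbital — every position has a p orbital, so the cyclic π system is continuous.
π-electron count: 4 × 2 = 8 from the 4 double-bond units.
A 4n π count (8, n = 2) in a planar conjugated ring means antiaromatic.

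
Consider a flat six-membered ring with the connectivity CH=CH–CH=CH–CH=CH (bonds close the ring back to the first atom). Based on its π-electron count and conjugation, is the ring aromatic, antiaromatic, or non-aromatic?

Every ring atom contributes a p orbital perpendicular to the ring (each doubly-bonded ring atom is sp² with one p-orbital electron), so the π system is cyclic and fully conjugated.
Counting π electrons: 3 × 2 = 6 from the 3 double-bond units.
Since 6 = 4·1 + 2, the ring meets the 4n+2 criterion.
This is benzene.

Aromatic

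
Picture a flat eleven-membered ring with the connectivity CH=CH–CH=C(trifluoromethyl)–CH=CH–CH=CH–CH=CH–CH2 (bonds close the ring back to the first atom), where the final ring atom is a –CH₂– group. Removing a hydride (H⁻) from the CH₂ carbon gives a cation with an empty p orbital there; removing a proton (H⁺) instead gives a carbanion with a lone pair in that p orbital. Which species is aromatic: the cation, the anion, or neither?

Both ions have a continuous loop of p orbitals — each ring atom is sp².
Cation: 5 × 2 + 0 = 10 π electrons → 4(2)+2, aromatic.
Anion: 5 × 2 + 2 = 12 π electrons → 4(3), antiaromatic.

The cation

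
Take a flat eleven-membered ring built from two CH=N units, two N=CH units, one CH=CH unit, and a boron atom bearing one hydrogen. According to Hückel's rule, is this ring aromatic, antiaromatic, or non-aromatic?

Aromatic

Every ring atom contributes a p orbital perpendicular to the ring (every atom in a ring double bond is sp² and brings one electron to the p orbital; each =N– nitrogen is pyridine-type (lone pair in the sp² plane, one electron in the p orbital); the boron has an empty p orbital), so the π system is cyclic and fully conjugated.
Adding the contributions, 5 × 2 = 10 from the double-bond units + 0 from the BH atom = 10.
That gives a 4n+2 count (10, n = 2).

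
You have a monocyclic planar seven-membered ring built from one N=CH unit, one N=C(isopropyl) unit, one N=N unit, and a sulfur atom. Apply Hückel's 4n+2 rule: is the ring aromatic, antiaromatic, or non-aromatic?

The p orbitals form a continuous loop: every atom in a ring double bond is sp² and brings one electron to the p orbital; the doubly-bonded nitrogens are pyridine-type — their lone pairs lie in the ring plane, leaving one electron in the p orbital; the sulfur donates one lone pair from its p orbital. The ring is fully conjugated.
π-electron count: 3 × 2 = 6 from the double-bond units + 2 from the S atom = 8.
8 is a 4n count (n = 2), so the planar conjugated ring is antiaromatic.

Antiaromatic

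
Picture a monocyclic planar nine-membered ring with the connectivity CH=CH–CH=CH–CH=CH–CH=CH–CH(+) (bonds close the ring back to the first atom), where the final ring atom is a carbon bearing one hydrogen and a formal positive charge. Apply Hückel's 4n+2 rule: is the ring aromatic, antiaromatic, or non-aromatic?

Antiaromatic

All ring atoms are sp² and supply a p orbital to the ring (each doubly-bonded ring atom is sp² with one p-orbital electron; the carbocation has an empty p orbital); the conjugation is uninterrupted.
Adding the contributions, 4 × 2 = 8 from the double-bond units + 0 from the CH(+) atom = 8.
8 is a 4n count (n = 2), so the planar conjugated ring is antiaromatic.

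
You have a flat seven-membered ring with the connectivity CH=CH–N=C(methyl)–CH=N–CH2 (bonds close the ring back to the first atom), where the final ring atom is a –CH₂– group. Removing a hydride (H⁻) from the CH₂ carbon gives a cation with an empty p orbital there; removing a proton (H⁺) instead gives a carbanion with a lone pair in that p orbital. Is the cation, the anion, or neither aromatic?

The cation

In both ions every ring atom is sp² and contributes a p orbital, so both rings are fully conjugated.
Cation: 3 × 2 + 0 = 6 π electrons → 4(1)+2, aromatic.
Anion: 3 × 2 + 2 = 8 π electrons → 4(2), antiaromatic.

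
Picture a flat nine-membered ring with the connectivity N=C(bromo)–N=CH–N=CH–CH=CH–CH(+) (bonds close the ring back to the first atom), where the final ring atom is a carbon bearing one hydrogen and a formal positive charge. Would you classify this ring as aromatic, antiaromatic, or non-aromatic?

Every ring atom contributes a p orbital perpendicular to the ring (each doubly-bonded ring atom is sp² with one p-orbital electron; the doubly-bonded nitrogens are pyridine-type — their lone pairs lie in the ring plane, leaving one electron in the p orbital; the carbocation has an empty p orbital), so the π system is cyclic and fully conjugated.
π-electron count: 4 × 2 = 8 from the double-bond units + 0 from the CH(+) atom = 8.
8 = 4(2); a planar, fully conjugated 4n system is antiaromatic.

Antiaromatic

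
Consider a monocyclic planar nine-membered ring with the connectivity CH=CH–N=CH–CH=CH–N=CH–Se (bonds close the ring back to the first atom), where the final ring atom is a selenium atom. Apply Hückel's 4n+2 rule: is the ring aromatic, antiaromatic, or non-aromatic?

Aromatic

Check conjugation: each doubly-bonded ring atom is sp² with one p-orbital electron; each sp² =N– keeps its lone pair in-plane and puts one electron into the π system; the selenium donates one lone pair from its p orbital — every position has a p orbital, so the cyclic π system is continuous.
Adding the contributions, 4 × 2 = 8 from the double-bond units + 2 from the Se atom = 10.
Since 10 = 4·2 + 2, the ring meets the 4n+2 criterion.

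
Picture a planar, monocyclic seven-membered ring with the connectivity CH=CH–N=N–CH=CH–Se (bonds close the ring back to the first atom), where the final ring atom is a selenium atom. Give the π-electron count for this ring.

8

The p orbitals form a continuous loop: every atom in a ring double bond is sp² and brings one electron to the p orbital; the doubly-bonded nitrogens are pyridine-type — their lone pairs lie in the ring plane, leaving one electron in the p orbital; the selenium donates one lone pair from its p orbital. The ring is fully conjugated.
π-electron count: 3 × 2 = 6 from the double-bond units + 2 from the Se atom = 8.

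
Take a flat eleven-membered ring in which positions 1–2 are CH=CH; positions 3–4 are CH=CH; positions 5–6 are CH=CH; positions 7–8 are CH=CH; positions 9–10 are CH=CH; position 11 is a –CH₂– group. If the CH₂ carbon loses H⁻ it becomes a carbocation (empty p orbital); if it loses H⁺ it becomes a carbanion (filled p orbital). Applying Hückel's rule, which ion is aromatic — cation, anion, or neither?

The cation

In both ions every ring atom is sp² and contributes a p orbital, so both rings are fully conjugated.
Cation: 5 × 2 + 0 = 10 π electrons → 4(2)+2, aromatic.
Anion: 5 × 2 + 2 = 12 π electrons → 4(3), antiaromatic.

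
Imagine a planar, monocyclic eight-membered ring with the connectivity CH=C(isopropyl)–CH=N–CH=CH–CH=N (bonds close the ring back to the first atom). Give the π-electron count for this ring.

8

Check conjugation: each doubly-bonded ring atom is sp² with one p-orbital electron; the doubly-bonded nitrogens are pyridine-type — their lone pairs lie in the ring plane, leaving one electron in the p orbital — every position has a p orbital, so the cyclic π system is continuous.
Counting π electrons: 4 × 2 = 8 from the 4 double-bond units.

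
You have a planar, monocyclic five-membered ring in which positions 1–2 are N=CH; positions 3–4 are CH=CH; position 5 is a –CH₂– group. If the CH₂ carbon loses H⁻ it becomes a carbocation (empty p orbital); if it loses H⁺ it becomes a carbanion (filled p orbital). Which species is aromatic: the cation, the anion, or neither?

In both ions every ring atom is sp² and contributes a p orbital, so both rings are fully conjugated.
Cation: 2 × 2 + 0 = 4 π electrons → 4(1), antiaromatic.
Anion: 2 × 2 + 2 = 6 π electrons → 4(1)+2, aromatic.

The anion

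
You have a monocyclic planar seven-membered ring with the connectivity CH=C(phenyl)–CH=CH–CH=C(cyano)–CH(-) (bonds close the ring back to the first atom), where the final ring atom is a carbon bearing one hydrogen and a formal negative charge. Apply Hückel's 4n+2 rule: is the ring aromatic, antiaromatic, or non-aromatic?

The p orbitals form a continuous loop: each doubly-bonded ring atom is sp² with one p-orbital electron; the carbanion's lone pair occupies the p orbital. The ring is fully conjugated.
Counting π electrons: 3 × 2 = 6 from the double-bond units + 2 from the CH(-) atom = 8.
With 8 = 4·2 π electrons, Hückel's rule classifies the planar ring as antiaromatic.

Antiaromatic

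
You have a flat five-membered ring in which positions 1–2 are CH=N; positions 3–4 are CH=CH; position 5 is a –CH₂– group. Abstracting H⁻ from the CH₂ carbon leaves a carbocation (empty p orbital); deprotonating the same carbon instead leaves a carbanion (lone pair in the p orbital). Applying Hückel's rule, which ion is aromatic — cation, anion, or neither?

The anion

In both ions every ring atom is sp² and contributes a p orbital, so both rings are fully conjugated.
Cation: 2 × 2 + 0 = 4 π electrons → 4(1), antiaromatic.
Anion: 2 × 2 + 2 = 6 π electrons → 4(1)+2, aromatic.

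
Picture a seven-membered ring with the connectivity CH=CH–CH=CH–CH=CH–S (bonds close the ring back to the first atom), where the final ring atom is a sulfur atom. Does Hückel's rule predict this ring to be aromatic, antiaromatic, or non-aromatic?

Check conjugation: each doubly-bonded ring atom is sp² with one p-orbital electron; the sulfur donates one lone pair from its p orbital — every position has a p orbital, so the cyclic π system is continuous.
Adding the contributions, 3 × 2 = 6 from the double-bond units + 2 from the S atom = 8.
With 8 = 4·2 π electrons, Hückel's rule classifies the planar ring as antiaromatic.

Antiaromatic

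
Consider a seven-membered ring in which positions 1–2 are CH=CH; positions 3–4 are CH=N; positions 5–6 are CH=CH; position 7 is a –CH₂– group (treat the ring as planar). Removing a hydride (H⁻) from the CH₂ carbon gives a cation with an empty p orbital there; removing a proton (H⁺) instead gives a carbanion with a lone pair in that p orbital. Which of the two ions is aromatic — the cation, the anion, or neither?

The cation

Once that carbon is sp², every ring atom has a p orbital and both ions are fully conjugated.
Cation: 3 × 2 + 0 = 6 π electrons → 4(1)+2, aromatic.
Anion: 3 × 2 + 2 = 8 π electrons → 4(2), antiaromatic.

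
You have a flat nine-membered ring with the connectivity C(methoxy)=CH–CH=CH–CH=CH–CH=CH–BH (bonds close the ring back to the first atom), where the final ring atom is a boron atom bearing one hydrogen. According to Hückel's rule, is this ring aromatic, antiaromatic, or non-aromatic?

All ring atoms are sp² and supply a p orbital to the ring (the double-bond atoms are sp², each contributing one p electron; the boron has an empty p orbital); the conjugation is uninterrupted.
Counting π electrons: 4 × 2 = 8 from the double-bond units + 0 from the BH atom = 8.
8 = 4(2); a planar, fully conjugated 4n system is antiaromatic.

Antiaromatic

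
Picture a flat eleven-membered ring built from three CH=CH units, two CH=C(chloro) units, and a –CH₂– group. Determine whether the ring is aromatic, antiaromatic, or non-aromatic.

Non-aromatic

The CH2 carbon is saturated: the tetrahedral CH₂ carbon is sp³ and has no p orbital in the ring π system. Conjugation is not continuous around the ring.
Hückel's rule only applies to fully conjugated rings, so this one is simply non-aromatic.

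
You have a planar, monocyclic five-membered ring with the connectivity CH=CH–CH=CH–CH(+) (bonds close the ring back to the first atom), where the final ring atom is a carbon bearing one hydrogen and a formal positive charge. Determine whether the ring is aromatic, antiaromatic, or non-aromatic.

The p orbitals form a continuous loop: each doubly-bonded ring atom is sp² with one p-orbital electron; the carbocation has an empty p orbital. The ring is fully conjugated.
Tallying contributions gives 2 × 2 = 4 from the double-bond units + 0 from the CH(+) atom = 4.
With 4 = 4·1 π electrons, Hückel's rule classifies the planar ring as antiaromatic.
(The species described is the cyclopentadienyl cation.)

Antiaromatic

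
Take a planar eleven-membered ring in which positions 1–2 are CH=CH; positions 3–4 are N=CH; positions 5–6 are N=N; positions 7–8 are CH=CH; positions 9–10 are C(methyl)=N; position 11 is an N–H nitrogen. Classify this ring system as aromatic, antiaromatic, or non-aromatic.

Antiaromatic

Every ring atom contributes a p orbital perpendicular to the ring (the double-bond atoms are sp², each contributing one p electron; each sp² =N– keeps its lone pair in-plane and puts one electron into the π system; the pyrrole-type nitrogen donates its lone pair from the p orbital), so the π system is cyclic and fully conjugated.
Counting π electrons: 5 × 2 = 10 from the double-bond units + 2 from the NH atom = 12.
12 = 4(3); a planar, fully conjugated 4n system is antiaromatic.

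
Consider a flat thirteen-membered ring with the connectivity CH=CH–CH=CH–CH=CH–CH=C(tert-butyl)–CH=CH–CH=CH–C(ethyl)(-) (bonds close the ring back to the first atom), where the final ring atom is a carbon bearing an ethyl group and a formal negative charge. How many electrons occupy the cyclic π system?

Every ring atom contributes a p orbital perpendicular to the ring (every atom in a ring double bond is sp² and brings one electron to the p orbital; the carbanion's lone pair occupies the p orbital), so the π system is cyclic and fully conjugated.
Adding the contributions, 6 × 2 = 12 from the double-bond units + 2 from the C(ethyl)(-) atom = 14.

14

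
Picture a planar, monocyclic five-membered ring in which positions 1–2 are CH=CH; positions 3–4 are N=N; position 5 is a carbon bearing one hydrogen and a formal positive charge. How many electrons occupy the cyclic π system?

4

The p orbitals form a continuous loop: every atom in a ring double bond is sp² and brings one electron to the p orbital; each sp² =N– keeps its lone pair in-plane and puts one electron into the π system; the carbocation has an empty p orbital. The ring is fully conjugated.
Counting π electrons: 2 × 2 = 4 from the double-bond units + 0 from the CH(+) atom = 4.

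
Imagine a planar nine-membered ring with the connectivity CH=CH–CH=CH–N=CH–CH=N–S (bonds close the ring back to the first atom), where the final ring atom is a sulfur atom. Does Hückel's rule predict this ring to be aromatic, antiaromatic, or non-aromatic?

Aromatic

The p orbitals form a continuous loop: each doubly-bonded ring atom is sp² with one p-orbital electron; the doubly-bonded nitrogens are pyridine-type — their lone pairs lie in the ring plane, leaving one electron in the p orbital; the sulfur donates one lone pair from its p orbital. The ring is fully conjugated.
Tallying contributions gives 4 × 2 = 8 from the double-bond units + 2 from the S atom = 10.
10 = 4(2) + 2, which satisfies Hückel's 4n+2 rule.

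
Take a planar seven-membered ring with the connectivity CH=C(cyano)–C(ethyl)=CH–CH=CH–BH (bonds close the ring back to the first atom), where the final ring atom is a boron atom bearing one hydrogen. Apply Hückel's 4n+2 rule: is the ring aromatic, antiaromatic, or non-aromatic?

All ring atoms are sp² and supply a p orbital to the ring (each doubly-bonded ring atom is sp² with one p-orbital electron; the boron has an empty p orbital); the conjugation is uninterrupted.
Tallying contributions gives 3 × 2 = 6 from the double-bond units + 0 from the BH atom = 6.
6 = 4(1) + 2, which satisfies Hückel's 4n+2 rule.

Aromatic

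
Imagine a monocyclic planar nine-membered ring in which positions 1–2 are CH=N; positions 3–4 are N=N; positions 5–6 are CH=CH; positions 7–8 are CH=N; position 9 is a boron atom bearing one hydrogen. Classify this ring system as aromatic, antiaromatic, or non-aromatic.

All ring atoms are sp² and supply a p orbital to the ring (each doubly-bonded ring atom is sp² with one p-orbital electron; each sp² =N– keeps its lone pair in-plane and puts one electron into the π system; the boron has an empty p orbital); the conjugation is uninterrupted.
Adding the contributions, 4 × 2 = 8 from the double-bond units + 0 from the BH atom = 8.
8 = 4(2); a planar, fully conjugated 4n system is antiaromatic.

Antiaromatic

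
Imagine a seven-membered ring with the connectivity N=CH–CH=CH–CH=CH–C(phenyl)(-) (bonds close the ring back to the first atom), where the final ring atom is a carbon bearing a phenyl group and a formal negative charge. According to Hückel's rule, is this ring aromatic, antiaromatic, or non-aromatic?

The p orbitals form a continuous loop: each doubly-bonded ring atom is sp² with one p-orbital electron; each sp² =N– keeps its lone pair in-plane and puts one electron into the π system; the carbanion's lone pair occupies the p orbital. The ring is fully conjugated.
π-electron count: 3 × 2 = 6 from the double-bond units + 2 from the C(phenyl)(-) atom = 8.
8 = 4(2); a planar, fully conjugated 4n system is antiaromatic.

Antiaromatic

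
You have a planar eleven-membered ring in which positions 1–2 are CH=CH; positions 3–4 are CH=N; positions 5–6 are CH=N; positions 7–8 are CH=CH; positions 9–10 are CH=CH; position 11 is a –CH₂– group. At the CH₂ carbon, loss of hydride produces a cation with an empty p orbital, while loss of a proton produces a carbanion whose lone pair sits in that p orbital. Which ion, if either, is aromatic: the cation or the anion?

In both ions every ring atom is sp² and contributes a p orbital, so both rings are fully conjugated.
Cation: 5 × 2 + 0 = 10 π electrons → 4(2)+2, aromatic.
Anion: 5 × 2 + 2 = 12 π electrons → 4(3), antiaromatic.

The cation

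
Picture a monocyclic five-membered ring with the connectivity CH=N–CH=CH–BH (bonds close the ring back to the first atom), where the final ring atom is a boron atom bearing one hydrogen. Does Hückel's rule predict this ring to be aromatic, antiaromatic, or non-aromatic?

Every ring atom contributes a p orbital perpendicular to the ring (the double-bond atoms are sp², each contributing one p electron; the doubly-bonded nitrogens are pyridine-type — their lone pairs lie in the ring plane, leaving one electron in the p orbital; the boron has an empty p orbital), so the π system is cyclic and fully conjugated.
Tallying contributions gives 2 × 2 = 4 from the double-bond units + 0 from the BH atom = 4.
4 = 4(1); a planar, fully conjugated 4n system is antiaromatic.

Antiaromatic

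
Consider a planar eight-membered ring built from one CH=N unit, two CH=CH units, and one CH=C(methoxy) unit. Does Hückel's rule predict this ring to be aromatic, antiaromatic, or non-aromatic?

Antiaromatic

Every ring atom contributes a p orbital perpendicular to the ring (the double-bond atoms are sp², each contributing one p electron; each sp² =N– keeps its lone pair in-plane and puts one electron into the π system), so the π system is cyclic and fully conjugated.
Tallying contributions gives 4 × 2 = 8 from the 4 double-bond units.
8 = 4(2); a planar, fully conjugated 4n system is antiaromatic.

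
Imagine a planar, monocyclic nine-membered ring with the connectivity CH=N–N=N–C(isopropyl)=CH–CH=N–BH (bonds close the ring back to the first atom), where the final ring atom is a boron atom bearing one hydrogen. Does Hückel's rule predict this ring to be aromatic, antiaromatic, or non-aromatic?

Antiaromatic

All ring atoms are sp² and supply a p orbital to the ring (every atom in a ring double bond is sp² and brings one electron to the p orbital; each =N– nitrogen is pyridine-type (lone pair in the sp² plane, one electron in the p orbital); the boron has an empty p orbital); the conjugation is uninterrupted.
Adding the contributions, 4 × 2 = 8 from the double-bond units + 0 from the BH atom = 8.
8 is a 4n count (n = 2), so the planar conjugated ring is antiaromatic.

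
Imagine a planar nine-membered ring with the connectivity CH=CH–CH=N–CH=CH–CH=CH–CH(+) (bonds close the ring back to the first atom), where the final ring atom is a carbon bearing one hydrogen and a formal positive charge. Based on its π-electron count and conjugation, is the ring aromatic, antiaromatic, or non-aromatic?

Every ring atom contributes a p orbital perpendicular to the ring (each doubly-bonded ring atom is sp² with one p-orbital electron; the doubly-bonded nitrogens are pyridine-type — their lone pairs lie in the ring plane, leaving one electron in the p orbital; the carbocation has an empty p orbital), so the π system is cyclic and fully conjugated.
π-electron count: 4 × 2 = 8 from the double-bond units + 0 from the CH(+) atom = 8.
With 8 = 4·2 π electrons, Hückel's rule classifies the planar ring as antiaromatic.

Antiaromatic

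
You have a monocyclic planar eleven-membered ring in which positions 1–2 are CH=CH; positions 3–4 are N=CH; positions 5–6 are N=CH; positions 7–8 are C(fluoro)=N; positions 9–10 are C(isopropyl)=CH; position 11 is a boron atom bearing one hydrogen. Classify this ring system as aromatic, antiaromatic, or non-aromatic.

All ring atoms are sp² and supply a p orbital to the ring (each doubly-bonded ring atom is sp² with one p-orbital electron; each sp² =N– keeps its lone pair in-plane and puts one electron into the π system; the boron has an empty p orbital); the conjugation is uninterrupted.
Counting π electrons: 5 × 2 = 10 from the double-bond units + 0 from the BH atom = 10.
10 = 4(2) + 2, which satisfies Hückel's 4n+2 rule.

Aromatic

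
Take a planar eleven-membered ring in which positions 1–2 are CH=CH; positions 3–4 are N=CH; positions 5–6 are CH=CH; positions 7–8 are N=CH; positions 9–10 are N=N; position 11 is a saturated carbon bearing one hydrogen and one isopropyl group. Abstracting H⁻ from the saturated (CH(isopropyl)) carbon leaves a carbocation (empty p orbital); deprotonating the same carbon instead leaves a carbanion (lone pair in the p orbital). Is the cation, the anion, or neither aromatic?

Once that carbon is sp², every ring atom has a p orbital and both ions are fully conjugated.
Cation: 5 × 2 + 0 = 10 π electrons → 4(2)+2, aromatic.
Anion: 5 × 2 + 2 = 12 π electrons → 4(3), antiaromatic.

The cation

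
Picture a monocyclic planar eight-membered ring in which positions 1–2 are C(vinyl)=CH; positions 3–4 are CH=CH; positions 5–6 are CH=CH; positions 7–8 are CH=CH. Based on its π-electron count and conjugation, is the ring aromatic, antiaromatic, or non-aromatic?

Check conjugation: the double-bond atoms are sp², each contributing one p electron — every position has a p orbital, so the cyclic π system is continuous.
Tallying contributions gives 4 × 2 = 8 from the 4 double-bond units.
With 8 = 4·2 π electrons, Hückel's rule classifies the planar ring as antiaromatic.

Antiaromatic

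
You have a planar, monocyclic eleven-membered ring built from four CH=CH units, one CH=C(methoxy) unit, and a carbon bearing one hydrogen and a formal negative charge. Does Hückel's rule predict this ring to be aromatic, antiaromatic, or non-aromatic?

All ring atoms are sp² and supply a p orbital to the ring (each doubly-bonded ring atom is sp² with one p-orbital electron; the carbanion's lone pair occupies the p orbital); the conjugation is uninterrupted.
Tallying contributions gives 5 × 2 = 10 from the double-bond units + 2 from the CH(-) atom = 12.
With 12 = 4·3 π electrons, Hückel's rule classifies the planar ring as antiaromatic.

Antiaromatic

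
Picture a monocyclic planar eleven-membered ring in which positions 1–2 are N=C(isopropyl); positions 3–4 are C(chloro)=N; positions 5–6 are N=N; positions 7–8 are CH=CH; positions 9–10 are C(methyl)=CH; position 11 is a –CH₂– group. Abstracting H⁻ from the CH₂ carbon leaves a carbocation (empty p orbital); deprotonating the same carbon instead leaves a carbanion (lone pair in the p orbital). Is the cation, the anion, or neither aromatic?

The cation

Both ions have a continuous loop of p orbitals — each ring atom is sp².
Cation: 5 × 2 + 0 = 10 π electrons → 4(2)+2, aromatic.
Anion: 5 × 2 + 2 = 12 π electrons → 4(3), antiaromatic.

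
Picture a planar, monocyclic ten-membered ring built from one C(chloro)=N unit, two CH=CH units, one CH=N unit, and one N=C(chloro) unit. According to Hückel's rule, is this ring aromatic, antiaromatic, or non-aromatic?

Aromatic

Every ring atom contributes a p orbital perpendicular to the ring (the double-bond atoms are sp², each contributing one p electron; the doubly-bonded nitrogens are pyridine-type — their lone pairs lie in the ring plane, leaving one electron in the p orbital), so the π system is cyclic and fully conjugated.
π-electron count: 5 × 2 = 10 from the 5 double-bond units.
10 = 4(2) + 2, which satisfies Hückel's 4n+2 rule.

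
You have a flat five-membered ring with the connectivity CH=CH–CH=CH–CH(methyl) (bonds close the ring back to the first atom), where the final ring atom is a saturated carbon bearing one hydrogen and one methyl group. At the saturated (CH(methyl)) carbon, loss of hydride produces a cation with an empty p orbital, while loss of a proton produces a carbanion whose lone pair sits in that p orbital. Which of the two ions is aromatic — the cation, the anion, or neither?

The anion

In either ion the ring is fully conjugated: every atom, including the new sp² carbon, supplies a p orbital.
Cation: 2 × 2 + 0 = 4 π electrons → 4(1), antiaromatic.
Anion: 2 × 2 + 2 = 6 π electrons → 4(1)+2, aromatic.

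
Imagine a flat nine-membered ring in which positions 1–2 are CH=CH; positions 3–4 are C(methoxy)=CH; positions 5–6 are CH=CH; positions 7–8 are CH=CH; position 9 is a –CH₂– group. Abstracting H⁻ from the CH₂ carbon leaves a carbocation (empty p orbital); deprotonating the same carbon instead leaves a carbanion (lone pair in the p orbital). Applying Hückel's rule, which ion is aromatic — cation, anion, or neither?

In both ions every ring atom is sp² and contributes a p orbital, so both rings are fully conjugated.
Cation: 4 × 2 + 0 = 8 π electrons → 4(2), antiaromatic.
Anion: 4 × 2 + 2 = 10 π electrons → 4(2)+2, aromatic.

The anion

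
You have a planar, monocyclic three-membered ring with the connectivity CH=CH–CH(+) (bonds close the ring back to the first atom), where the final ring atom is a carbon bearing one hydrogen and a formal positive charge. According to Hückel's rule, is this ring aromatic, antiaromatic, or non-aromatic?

Aromatic

The p orbitals form a continuous loop: the double-bond atoms are sp², each contributing one p electron; the carbocation has an empty p orbital. The ring is fully conjugated.
Adding the contributions, 1 × 2 = 2 from the double-bond unit + 0 from the CH(+) atom = 2.
2 = 4(0) + 2, which satisfies Hückel's 4n+2 rule.
(This ring is the cyclopropenyl cation.)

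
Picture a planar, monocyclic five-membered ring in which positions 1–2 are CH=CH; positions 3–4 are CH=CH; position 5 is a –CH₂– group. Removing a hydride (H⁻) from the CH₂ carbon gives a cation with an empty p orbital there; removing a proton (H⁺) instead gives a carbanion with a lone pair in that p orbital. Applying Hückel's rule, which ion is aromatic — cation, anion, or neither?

The anion

Once that carbon is sp², every ring atom has a p orbital and both ions are fully conjugated.
Cation: 2 × 2 + 0 = 4 π electrons → 4(1), antiaromatic.
Anion: 2 × 2 + 2 = 6 π electrons → 4(1)+2, aromatic.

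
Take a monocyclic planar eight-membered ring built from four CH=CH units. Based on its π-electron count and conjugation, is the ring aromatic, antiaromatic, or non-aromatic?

The p orbitals form a continuous loop: each doubly-bonded ring atom is sp² with one p-orbital electron. The ring is fully conjugated.
Tallying contributions gives 4 × 2 = 8 from the 4 double-bond units.
8 = 4(2); a planar, fully conjugated 4n system is antiaromatic.
This is cyclooctatetraene.

Antiaromatic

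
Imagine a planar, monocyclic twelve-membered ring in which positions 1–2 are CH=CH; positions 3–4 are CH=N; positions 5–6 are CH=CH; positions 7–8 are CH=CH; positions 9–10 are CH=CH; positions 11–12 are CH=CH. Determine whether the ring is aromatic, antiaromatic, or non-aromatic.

Check conjugation: every atom in a ring double bond is sp² and brings one electron to the p orbital; each =N– nitrogen is pyridine-type (lone pair in the sp² plane, one electron in the p orbital) — every position has a p orbital, so the cyclic π system is continuous.
Tallying contributions gives 6 × 2 = 12 from the 6 double-bond units.
12 = 4(3); a planar, fully conjugated 4n system is antiaromatic.

Antiaromatic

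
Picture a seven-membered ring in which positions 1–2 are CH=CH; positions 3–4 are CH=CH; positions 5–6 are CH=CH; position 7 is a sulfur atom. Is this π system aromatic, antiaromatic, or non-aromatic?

Antiaromatic

All ring atoms are sp² and supply a p orbital to the ring (the double-bond atoms are sp², each contributing one p electron; the sulfur donates one lone pair from its p orbital); the conjugation is uninterrupted.
Adding the contributions, 3 × 2 = 6 from the double-bond units + 2 from the S atom = 8.
With 8 = 4·2 π electrons, Hückel's rule classifies the planar ring as antiaromatic.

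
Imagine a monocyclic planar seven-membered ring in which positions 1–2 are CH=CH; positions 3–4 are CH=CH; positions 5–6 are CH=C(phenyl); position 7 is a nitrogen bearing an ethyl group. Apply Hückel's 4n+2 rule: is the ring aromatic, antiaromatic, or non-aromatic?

Antiaromatic

Every ring atom contributes a p orbital perpendicular to the ring (each doubly-bonded ring atom is sp² with one p-orbital electron; the pyrrole-type nitrogen donates its lone pair from the p orbital), so the π system is cyclic and fully conjugated.
Counting π electrons: 3 × 2 = 6 from the double-bond units + 2 from the N(ethyl) atom = 8.
A 4n π count (8, n = 2) in a planar conjugated ring means antiaromatic.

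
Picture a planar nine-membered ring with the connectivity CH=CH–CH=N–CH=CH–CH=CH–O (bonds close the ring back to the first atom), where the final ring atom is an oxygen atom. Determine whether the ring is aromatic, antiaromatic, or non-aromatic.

Aromatic

Every ring atom contributes a p orbital perpendicular to the ring (the double-bond atoms are sp², each contributing one p electron; each sp² =N– keeps its lone pair in-plane and puts one electron into the π system; the oxygen donates one lone pair from its p orbital), so the π system is cyclic and fully conjugated.
Counting π electrons: 4 × 2 = 8 from the double-bond units + 2 from the O atom = 10.
10 = 4(2) + 2, which satisfies Hückel's 4n+2 rule.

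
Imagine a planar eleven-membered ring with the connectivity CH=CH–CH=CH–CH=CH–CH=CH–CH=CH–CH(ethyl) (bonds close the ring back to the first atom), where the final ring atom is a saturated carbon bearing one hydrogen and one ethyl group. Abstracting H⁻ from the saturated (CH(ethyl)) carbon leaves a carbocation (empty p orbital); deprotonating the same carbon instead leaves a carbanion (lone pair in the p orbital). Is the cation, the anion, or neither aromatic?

In either ion the ring is fully conjugated: every atom, including the new sp² carbon, supplies a p orbital.
Cation: 5 × 2 + 0 = 10 π electrons → 4(2)+2, aromatic.
Anion: 5 × 2 + 2 = 12 π electrons → 4(3), antiaromatic.

The cation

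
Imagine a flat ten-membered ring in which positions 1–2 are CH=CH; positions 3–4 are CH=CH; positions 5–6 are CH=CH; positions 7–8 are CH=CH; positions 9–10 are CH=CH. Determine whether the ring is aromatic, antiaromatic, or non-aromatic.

Every ring atom contributes a p orbital perpendicular to the ring (every atom in a ring double bond is sp² and brings one electron to the p orbital), so the π system is cyclic and fully conjugated.
Tallying contributions gives 5 × 2 = 10 from the 5 double-bond units.
10 = 4(2) + 2, which satisfies Hückel's 4n+2 rule.

Aromatic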